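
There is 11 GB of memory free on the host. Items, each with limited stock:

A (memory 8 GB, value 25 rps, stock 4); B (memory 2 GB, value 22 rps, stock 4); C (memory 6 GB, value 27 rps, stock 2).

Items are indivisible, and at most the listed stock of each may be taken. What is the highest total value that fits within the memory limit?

88 rps

Best selections within memory 11 and stock limits:
- 4×B: memory 8, value 88
- 2×B + 1×C: memory 10, value 71
- 3×B: memory 6, value 66
- 1×B + 1×C: memory 8, value 49
Best: 88 rps.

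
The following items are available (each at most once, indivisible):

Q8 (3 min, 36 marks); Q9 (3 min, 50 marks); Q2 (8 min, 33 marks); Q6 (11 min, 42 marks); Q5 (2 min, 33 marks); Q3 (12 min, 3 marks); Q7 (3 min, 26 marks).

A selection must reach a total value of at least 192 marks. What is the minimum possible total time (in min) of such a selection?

Subsets with value ≥ 192, sorted by total time:
- Q8+Q9+Q2+Q6+Q5: time 27, value 194
- Q8+Q9+Q2+Q6+Q5+Q7: time 30, value 220
Minimum time: 27 min.

27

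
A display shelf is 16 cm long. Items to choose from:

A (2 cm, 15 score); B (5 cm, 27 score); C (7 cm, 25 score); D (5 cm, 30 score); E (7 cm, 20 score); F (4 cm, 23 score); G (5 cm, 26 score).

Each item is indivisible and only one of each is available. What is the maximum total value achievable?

95 score

This is a 0/1 knapsack; check combinations near the capacity.
- A+B+D+F: length 2+5+5+4=16, value 15+27+30+23=95
- A+D+F+G: length 2+5+4+5=16, value 15+30+23+26=94
- A+B+F+G: length 2+5+4+5=16, value 15+27+23+26=91
- B+D+G: length 5+5+5=15, value 27+30+26=83
Best: 95 score.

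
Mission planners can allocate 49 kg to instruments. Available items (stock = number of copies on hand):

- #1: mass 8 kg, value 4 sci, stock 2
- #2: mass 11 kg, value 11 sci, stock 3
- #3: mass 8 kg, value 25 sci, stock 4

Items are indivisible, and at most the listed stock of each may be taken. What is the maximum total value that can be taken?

Best selections within mass 49 and stock limits:
- 1×#2 + 4×#3: mass 43, value 111
- 2×#1 + 4×#3: mass 48, value 108
Best: 111 sci.

111 sci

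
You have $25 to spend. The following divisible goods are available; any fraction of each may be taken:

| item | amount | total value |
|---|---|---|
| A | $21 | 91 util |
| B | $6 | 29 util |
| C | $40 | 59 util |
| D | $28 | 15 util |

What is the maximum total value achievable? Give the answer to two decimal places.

111.33

Take in order of value per unit:
- B (29/6 per unit): all 6 → value 29, running total 29.00
- A (91/21 per unit): 19 of 21 → value 19×91/21 = 82.3333, running total 111.33
Total 111.33.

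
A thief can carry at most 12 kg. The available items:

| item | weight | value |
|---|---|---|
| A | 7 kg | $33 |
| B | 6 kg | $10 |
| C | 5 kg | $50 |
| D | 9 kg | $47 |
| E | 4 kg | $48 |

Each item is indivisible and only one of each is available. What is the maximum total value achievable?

Check high-value combinations within 12 kg:
- C+E: weight 5+4=9, value 50+48=98
- A+C: weight 7+5=12, value 33+50=83
- A+E: weight 7+4=11, value 33+48=81
Best: $98.

$98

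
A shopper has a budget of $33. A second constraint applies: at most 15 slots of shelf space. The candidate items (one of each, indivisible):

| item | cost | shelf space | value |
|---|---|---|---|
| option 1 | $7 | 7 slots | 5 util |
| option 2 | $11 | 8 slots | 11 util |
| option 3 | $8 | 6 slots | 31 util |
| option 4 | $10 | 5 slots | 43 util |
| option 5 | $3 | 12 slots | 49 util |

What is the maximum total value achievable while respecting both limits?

Feasible sets respecting both limits:
- option 3+option 4: cost 18, shelf space 11, value 74
- option 2+option 4: cost 21, shelf space 13, value 54
- option 5: cost 3, shelf space 12, value 49
Best: 74 util.

74 util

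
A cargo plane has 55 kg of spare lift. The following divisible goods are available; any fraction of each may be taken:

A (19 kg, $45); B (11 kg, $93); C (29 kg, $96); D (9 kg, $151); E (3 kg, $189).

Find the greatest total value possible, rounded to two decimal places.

Take in order of value per unit:
- E (189/3 per unit): all 3 → value 189, running total 189.00
- D (151/9 per unit): all 9 → value 151, running total 340.00
- B (93/11 per unit): all 11 → value 93, running total 433.00
- C (96/29 per unit): all 29 → value 96, running total 529.00
- A (45/19 per unit): 3 of 19 → value 3×45/19 = 7.1053, running total 536.11
Total 536.11.

536.11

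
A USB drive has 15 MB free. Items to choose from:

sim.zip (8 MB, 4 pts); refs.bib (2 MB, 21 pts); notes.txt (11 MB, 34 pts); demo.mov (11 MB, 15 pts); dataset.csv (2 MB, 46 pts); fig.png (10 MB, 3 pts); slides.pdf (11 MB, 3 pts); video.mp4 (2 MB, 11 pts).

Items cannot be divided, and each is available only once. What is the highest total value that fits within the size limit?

101 pts

This is a 0/1 knapsack; check combinations near the capacity.
- refs.bib+notes.txt+dataset.csv: size 2+11+2=15, value 21+34+46=101
- notes.txt+dataset.csv+video.mp4: size 11+2+2=15, value 34+46+11=91
- sim.zip+refs.bib+dataset.csv+video.mp4: size 8+2+2+2=14, value 4+21+46+11=82
Best: 101 pts.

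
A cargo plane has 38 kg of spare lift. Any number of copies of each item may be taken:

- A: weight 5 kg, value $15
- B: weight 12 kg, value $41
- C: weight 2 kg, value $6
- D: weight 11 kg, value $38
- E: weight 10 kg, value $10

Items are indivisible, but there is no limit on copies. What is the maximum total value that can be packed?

Best value-per-unit is D at 38/11; filling with it alone gives 3×38 = 114.
Optimal mix: 1×A + 3×D → weight 38, value 129.

$129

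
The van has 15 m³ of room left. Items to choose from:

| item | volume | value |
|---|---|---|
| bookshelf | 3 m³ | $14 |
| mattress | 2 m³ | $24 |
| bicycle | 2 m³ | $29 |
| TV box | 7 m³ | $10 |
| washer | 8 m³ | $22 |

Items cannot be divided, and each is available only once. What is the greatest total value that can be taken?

Check high-value combinations within 15 m³:
- bookshelf+mattress+bicycle+washer: volume 3+2+2+8=15, value 14+24+29+22=89
- bookshelf+mattress+bicycle+TV box: volume 3+2+2+7=14, value 14+24+29+10=77
- mattress+bicycle+washer: volume 2+2+8=12, value 24+29+22=75
- bookshelf+mattress+bicycle: volume 3+2+2=7, value 14+24+29=67
- bookshelf+bicycle+washer: volume 3+2+8=13, value 14+29+22=65
Best: $89.

$89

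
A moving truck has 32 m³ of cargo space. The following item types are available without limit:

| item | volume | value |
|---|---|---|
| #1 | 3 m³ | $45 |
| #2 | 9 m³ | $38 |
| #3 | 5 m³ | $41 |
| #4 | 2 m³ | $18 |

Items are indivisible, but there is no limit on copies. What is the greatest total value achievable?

$468

Best value-per-unit is #1 at 45/3; filling with it alone gives 10×45 = 450.
Optimal mix: 10×#1 + 1×#4 → volume 32, value 468.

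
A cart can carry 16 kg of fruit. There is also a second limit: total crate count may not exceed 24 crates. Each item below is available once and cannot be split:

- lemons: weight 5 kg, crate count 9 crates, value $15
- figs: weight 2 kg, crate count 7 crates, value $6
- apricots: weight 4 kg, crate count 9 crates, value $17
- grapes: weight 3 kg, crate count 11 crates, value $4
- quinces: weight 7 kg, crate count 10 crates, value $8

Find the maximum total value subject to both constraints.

$32

Feasible sets respecting both limits:
- lemons+apricots: weight 9, crate count 18, value 32
- apricots+quinces: weight 11, crate count 19, value 25
- figs+apricots: weight 6, crate count 16, value 23
Best: $32.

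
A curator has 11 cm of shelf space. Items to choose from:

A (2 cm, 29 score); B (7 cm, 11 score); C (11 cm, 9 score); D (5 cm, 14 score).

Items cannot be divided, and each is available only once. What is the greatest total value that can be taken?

Check high-value combinations within 11 cm:
- A+D: length 2+5=7, value 29+14=43
- A+B: length 2+7=9, value 29+11=40
- A: length 2, value 29
- D: length 5, value 14
Best: 43 score.

43 score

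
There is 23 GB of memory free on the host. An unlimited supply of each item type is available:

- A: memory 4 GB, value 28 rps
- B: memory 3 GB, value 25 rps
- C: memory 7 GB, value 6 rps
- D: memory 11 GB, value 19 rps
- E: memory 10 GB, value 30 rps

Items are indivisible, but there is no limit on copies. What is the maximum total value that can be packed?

181 rps

Best value-per-unit is B at 25/3; filling with it alone gives 7×25 = 175.
Optimal mix: 2×A + 5×B → memory 23, value 181.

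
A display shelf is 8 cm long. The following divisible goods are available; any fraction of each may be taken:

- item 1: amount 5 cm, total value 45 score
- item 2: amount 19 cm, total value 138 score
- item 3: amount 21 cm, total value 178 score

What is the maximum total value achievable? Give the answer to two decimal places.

Take in order of value per unit:
- item 1 (45/5 per unit): all 5 → value 45, running total 45.00
- item 3 (178/21 per unit): 3 of 21 → value 3×178/21 = 25.4286, running total 70.43
Total 70.43.

70.43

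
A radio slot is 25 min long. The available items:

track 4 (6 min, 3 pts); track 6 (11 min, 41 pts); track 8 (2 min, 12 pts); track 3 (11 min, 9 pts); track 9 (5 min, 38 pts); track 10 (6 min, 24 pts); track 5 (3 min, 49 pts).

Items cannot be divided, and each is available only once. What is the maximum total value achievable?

Check high-value combinations within 25 min:
- track 6+track 9+track 10+track 5: duration 11+5+6+3=25, value 41+38+24+49=152
- track 6+track 8+track 9+track 5: duration 11+2+5+3=21, value 41+12+38+49=140
- track 4+track 6+track 9+track 5: duration 6+11+5+3=25, value 3+41+38+49=131
- track 6+track 9+track 5: duration 11+5+3=19, value 41+38+49=128
- track 6+track 8+track 10+track 5: duration 11+2+6+3=22, value 41+12+24+49=126
Best: 152 pts.

152 pts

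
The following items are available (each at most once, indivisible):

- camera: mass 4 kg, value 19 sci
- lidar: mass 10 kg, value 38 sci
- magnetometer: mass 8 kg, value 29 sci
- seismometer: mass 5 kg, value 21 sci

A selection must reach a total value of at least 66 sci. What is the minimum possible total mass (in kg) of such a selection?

17

Subsets with value ≥ 66, sorted by total mass:
- camera+magnetometer+seismometer: mass 17, value 69
- lidar+magnetometer: mass 18, value 67
- camera+lidar+seismometer: mass 19, value 78
Minimum mass: 17 kg.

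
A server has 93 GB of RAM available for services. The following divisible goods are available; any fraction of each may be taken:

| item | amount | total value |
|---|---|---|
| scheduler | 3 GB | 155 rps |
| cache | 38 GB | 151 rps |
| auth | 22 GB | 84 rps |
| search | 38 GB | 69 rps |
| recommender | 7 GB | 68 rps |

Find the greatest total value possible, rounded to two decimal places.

Take in order of value per unit:
- scheduler (155/3 per unit): all 3 → value 155, running total 155.00
- recommender (68/7 per unit): all 7 → value 68, running total 223.00
- cache (151/38 per unit): all 38 → value 151, running total 374.00
- auth (84/22 per unit): all 22 → value 84, running total 458.00
- search (69/38 per unit): 23 of 38 → value 23×69/38 = 41.7632, running total 499.76
Total 499.76.

499.76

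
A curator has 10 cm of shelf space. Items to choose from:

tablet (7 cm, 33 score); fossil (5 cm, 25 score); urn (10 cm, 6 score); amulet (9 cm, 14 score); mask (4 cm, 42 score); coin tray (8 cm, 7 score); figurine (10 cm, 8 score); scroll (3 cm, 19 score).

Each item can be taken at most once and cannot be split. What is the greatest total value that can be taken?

This is a 0/1 knapsack; check combinations near the capacity.
- fossil+mask: length 5+4=9, value 25+42=67
- mask+scroll: length 4+3=7, value 42+19=61
- tablet+scroll: length 7+3=10, value 33+19=52
- fossil+scroll: length 5+3=8, value 25+19=44
- mask: length 4, value 42
Best: 67 score.

67 score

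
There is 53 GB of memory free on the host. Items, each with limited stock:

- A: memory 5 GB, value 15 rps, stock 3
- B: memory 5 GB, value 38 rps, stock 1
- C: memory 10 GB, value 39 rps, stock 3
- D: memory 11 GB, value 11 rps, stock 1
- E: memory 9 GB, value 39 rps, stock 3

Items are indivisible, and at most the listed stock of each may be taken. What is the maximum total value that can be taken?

Top feasible selections:
- 1×B + 2×C + 3×E: memory 52, value 233
- 1×B + 3×C + 2×E: memory 53, value 233
Best: 233 rps.

233 rps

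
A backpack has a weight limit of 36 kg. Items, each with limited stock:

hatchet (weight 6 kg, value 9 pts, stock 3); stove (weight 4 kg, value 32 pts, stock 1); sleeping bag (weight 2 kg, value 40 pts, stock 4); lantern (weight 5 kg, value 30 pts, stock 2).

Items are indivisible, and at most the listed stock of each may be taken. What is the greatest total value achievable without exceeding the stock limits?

Best selections within weight 36 and stock limits:
- 2×hatchet + 1×stove + 4×sleeping bag + 2×lantern: weight 34, value 270
- 1×hatchet + 1×stove + 4×sleeping bag + 2×lantern: weight 28, value 261
Best: 270 pts.

270 pts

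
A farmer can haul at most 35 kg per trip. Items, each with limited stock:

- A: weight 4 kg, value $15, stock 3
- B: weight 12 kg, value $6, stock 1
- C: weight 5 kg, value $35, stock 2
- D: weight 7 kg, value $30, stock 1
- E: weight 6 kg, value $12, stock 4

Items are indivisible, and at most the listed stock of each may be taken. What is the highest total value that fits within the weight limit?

$157

Top feasible selections:
- 3×A + 2×C + 1×D + 1×E: weight 35, value 157
- 3×A + 2×C + 1×D: weight 29, value 145
- 2×A + 2×C + 1×D + 1×E: weight 31, value 142
- 1×A + 2×C + 1×D + 2×E: weight 33, value 139
Best: $157.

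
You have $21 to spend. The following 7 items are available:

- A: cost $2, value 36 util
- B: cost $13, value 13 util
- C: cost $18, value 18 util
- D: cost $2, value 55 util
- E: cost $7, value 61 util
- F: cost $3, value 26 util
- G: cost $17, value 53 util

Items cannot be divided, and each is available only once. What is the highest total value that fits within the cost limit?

Check high-value combinations within $21:
- A+D+E+F: cost 2+2+7+3=14, value 36+55+61+26=178
- A+D+E: cost 2+2+7=11, value 36+55+61=152
- A+D+G: cost 2+2+17=21, value 36+55+53=144
- D+E+F: cost 2+7+3=12, value 55+61+26=142
- A+B+D+F: cost 2+13+2+3=20, value 36+13+55+26=130
Best: 178 util.

178 util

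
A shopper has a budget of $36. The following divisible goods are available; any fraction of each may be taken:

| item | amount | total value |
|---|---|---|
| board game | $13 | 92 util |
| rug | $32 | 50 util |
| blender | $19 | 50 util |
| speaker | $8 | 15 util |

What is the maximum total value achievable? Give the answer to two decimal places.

149.50

Take in order of value per unit:
- board game (92/13 per unit): all 13 → value 92, running total 92.00
- blender (50/19 per unit): all 19 → value 50, running total 142.00
- speaker (15/8 per unit): 4 of 8 → value 4×15/8 = 7.5000, running total 149.50
Total 149.50.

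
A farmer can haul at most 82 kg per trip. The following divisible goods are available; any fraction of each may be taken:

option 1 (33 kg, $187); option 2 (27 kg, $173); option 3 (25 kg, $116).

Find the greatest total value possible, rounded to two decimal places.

462.08

Take in order of value per unit:
- option 2 (173/27 per unit): all 27 → value 173, running total 173.00
- option 1 (187/33 per unit): all 33 → value 187, running total 360.00
- option 3 (116/25 per unit): 22 of 25 → value 22×116/25 = 102.0800, running total 462.08
Total 462.08.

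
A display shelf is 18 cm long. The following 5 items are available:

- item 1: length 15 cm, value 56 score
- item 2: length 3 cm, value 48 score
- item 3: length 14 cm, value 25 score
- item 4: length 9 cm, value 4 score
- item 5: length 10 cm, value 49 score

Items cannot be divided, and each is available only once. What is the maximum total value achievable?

Check high-value combinations within 18 cm:
- item 1+item 2: length 15+3=18, value 56+48=104
- item 2+item 5: length 3+10=13, value 48+49=97
- item 2+item 3: length 3+14=17, value 48+25=73
- item 1: length 15, value 56
Best: 104 score.

104 score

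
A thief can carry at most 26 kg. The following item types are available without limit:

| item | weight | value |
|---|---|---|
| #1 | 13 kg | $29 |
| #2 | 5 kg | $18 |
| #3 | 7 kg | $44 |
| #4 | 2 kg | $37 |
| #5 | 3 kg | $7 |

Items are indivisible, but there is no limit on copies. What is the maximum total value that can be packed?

$481

Best value-per-unit is #4 at 37/2, and filling with it alone uses weight 13×2=26. No mix of the others beats 13×37 = 481.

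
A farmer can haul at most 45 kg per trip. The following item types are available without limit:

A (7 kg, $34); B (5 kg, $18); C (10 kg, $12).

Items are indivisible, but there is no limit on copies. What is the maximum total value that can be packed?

$206

Best value-per-unit is A at 34/7; filling with it alone gives 6×34 = 204.
Optimal mix: 5×A + 2×B → weight 45, value 206.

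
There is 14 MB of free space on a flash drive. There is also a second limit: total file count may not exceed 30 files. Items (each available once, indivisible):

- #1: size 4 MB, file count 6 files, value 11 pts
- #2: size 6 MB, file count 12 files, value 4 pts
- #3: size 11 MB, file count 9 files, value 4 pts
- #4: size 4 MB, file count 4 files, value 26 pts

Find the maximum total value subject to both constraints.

41 pts

Feasible sets respecting both limits:
- #1+#2+#4: size 14, file count 22, value 41
- #1+#4: size 8, file count 10, value 37
- #2+#4: size 10, file count 16, value 30
Best: 41 pts.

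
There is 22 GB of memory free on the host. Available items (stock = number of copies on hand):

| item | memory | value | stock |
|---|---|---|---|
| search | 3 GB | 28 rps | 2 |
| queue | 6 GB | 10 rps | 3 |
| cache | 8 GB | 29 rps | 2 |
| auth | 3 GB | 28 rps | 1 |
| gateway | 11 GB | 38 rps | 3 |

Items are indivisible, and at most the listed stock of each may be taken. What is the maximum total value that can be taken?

122 rps

Best selections within memory 22 and stock limits:
- 2×search + 1×auth + 1×gateway: memory 20, value 122
- 1×search + 2×cache + 1×auth: memory 22, value 114
- 2×search + 2×cache: memory 22, value 114
Best: 122 rps.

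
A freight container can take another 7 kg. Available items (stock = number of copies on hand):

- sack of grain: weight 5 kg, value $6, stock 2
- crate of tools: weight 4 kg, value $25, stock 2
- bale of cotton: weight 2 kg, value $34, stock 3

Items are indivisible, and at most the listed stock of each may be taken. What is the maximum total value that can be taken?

$102

Best selections within weight 7 and stock limits:
- 3×bale of cotton: weight 6, value 102
- 2×bale of cotton: weight 4, value 68
- 1×crate of tools + 1×bale of cotton: weight 6, value 59
- 1×sack of grain + 1×bale of cotton: weight 7, value 40
Best: $102.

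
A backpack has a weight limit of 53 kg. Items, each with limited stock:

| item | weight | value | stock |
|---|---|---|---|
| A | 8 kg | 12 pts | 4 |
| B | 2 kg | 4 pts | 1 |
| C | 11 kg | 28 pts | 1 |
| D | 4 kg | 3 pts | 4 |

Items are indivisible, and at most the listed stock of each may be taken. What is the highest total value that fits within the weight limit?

Top feasible selections:
- 4×A + 1×B + 1×C + 2×D: weight 53, value 86
- 4×A + 1×B + 1×C + 1×D: weight 49, value 83
Best: 86 pts.

86 pts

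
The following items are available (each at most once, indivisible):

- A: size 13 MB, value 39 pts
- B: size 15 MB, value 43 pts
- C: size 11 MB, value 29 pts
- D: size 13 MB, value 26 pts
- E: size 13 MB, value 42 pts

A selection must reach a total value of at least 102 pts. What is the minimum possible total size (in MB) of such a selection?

37

Subsets with value ≥ 102, sorted by total size:
- A+C+E: size 37, value 110
- B+C+E: size 39, value 114
Minimum size: 37 MB.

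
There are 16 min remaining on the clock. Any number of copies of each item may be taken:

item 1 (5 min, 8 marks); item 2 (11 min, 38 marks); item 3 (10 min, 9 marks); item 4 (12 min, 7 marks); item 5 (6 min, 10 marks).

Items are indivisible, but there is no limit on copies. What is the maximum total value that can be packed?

46 marks

Best value-per-unit is item 2 at 38/11; filling with it alone gives 1×38 = 38.
Optimal mix: 1×item 1 + 1×item 2 → time 16, value 46.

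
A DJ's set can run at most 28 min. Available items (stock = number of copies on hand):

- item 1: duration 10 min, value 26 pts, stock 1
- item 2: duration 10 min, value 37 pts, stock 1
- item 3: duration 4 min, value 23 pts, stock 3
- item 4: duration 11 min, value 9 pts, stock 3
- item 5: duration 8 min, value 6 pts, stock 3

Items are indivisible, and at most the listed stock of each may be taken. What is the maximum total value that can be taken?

Best selections within duration 28 and stock limits:
- 1×item 1 + 1×item 2 + 2×item 3: duration 28, value 109
- 1×item 2 + 3×item 3: duration 22, value 106
- 1×item 1 + 3×item 3: duration 22, value 95
- 1×item 2 + 2×item 3 + 1×item 5: duration 26, value 89
Best: 109 pts.

109 pts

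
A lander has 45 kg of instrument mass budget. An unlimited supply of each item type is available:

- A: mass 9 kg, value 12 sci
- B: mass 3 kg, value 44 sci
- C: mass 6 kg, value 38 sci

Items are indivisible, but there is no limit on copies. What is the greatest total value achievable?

Best value-per-unit is B at 44/3, and filling with it alone uses mass 15×3=45. No mix of the others beats 15×44 = 660.

660 sci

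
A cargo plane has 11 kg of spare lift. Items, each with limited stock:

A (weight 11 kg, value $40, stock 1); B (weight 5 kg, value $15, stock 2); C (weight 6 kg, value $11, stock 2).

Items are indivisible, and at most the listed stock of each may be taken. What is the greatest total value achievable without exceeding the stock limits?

$40

Best selections within weight 11 and stock limits:
- 1×A: weight 11, value 40
- 2×B: weight 10, value 30
- 1×B + 1×C: weight 11, value 26
- 1×B: weight 5, value 15
Best: $40.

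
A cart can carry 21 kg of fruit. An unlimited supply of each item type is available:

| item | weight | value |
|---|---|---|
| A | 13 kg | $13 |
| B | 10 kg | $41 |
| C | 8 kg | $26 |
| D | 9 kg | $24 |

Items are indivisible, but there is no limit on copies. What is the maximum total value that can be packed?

Best value-per-unit is B at 41/10, and filling with it alone uses weight 2×10=20. No mix of the others beats 2×41 = 82.

$82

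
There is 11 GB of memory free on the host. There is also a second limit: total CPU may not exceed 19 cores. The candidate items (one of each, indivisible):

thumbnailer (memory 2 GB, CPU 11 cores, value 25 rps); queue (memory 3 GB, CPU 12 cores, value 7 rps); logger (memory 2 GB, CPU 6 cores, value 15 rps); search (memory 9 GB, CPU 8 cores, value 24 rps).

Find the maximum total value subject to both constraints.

49 rps

Feasible sets respecting both limits:
- thumbnailer+search: memory 11, CPU 19, value 49
- thumbnailer+logger: memory 4, CPU 17, value 40
- logger+search: memory 11, CPU 14, value 39
- thumbnailer: memory 2, CPU 11, value 25
Best: 49 rps.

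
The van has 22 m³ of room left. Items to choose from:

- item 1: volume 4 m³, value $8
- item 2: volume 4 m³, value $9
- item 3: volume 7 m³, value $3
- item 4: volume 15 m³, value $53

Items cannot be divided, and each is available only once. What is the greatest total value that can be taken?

This is a 0/1 knapsack; check combinations near the capacity.
- item 2+item 4: volume 4+15=19, value 9+53=62
- item 1+item 4: volume 4+15=19, value 8+53=61
- item 3+item 4: volume 7+15=22, value 3+53=56
- item 4: volume 15, value 53
Best: $62.

$62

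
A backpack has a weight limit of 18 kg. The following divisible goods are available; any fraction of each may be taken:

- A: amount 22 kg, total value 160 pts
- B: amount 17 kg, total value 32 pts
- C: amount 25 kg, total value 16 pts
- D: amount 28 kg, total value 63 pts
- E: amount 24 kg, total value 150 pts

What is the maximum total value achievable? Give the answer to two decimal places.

130.91

Take in order of value per unit:
- A (160/22 per unit): 18 of 22 → value 18×160/22 = 130.9091, running total 130.91
Total 130.91.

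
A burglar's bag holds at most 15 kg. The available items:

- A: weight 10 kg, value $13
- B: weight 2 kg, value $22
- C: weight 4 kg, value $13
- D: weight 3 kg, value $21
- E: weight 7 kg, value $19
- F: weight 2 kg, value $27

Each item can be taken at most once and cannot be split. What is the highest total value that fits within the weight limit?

Check high-value combinations within 15 kg:
- B+D+E+F: weight 2+3+7+2=14, value 22+21+19+27=89
- B+C+D+F: weight 2+4+3+2=11, value 22+13+21+27=83
- B+C+E+F: weight 2+4+7+2=15, value 22+13+19+27=81
- B+D+F: weight 2+3+2=7, value 22+21+27=70
- B+E+F: weight 2+7+2=11, value 22+19+27=68
Best: $89.

$89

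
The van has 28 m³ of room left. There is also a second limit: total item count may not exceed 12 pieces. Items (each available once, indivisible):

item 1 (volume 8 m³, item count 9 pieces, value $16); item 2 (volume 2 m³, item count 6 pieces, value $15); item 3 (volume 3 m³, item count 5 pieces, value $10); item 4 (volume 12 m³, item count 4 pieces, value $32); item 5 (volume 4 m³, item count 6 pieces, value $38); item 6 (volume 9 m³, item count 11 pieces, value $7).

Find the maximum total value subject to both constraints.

$70

Feasible sets respecting both limits:
- item 4+item 5: volume 16, item count 10, value 70
- item 2+item 5: volume 6, item count 12, value 53
- item 3+item 5: volume 7, item count 11, value 48
Best: $70.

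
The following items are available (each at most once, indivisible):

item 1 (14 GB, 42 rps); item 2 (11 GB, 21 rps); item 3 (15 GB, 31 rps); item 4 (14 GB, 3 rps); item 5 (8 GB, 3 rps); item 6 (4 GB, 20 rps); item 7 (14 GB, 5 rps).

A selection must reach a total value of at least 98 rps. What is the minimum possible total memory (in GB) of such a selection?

44

Subsets with value ≥ 98, sorted by total memory:
- item 1+item 2+item 3+item 6: memory 44, value 114
- item 1+item 3+item 6+item 7: memory 47, value 98
- item 1+item 2+item 3+item 5+item 6: memory 52, value 117
- item 1+item 2+item 3+item 7: memory 54, value 99
Minimum memory: 44 GB.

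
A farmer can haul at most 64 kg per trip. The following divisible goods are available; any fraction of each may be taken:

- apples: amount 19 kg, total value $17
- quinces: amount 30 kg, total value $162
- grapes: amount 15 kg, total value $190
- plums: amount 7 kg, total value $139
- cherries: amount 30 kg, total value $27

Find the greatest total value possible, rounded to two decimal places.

Take in order of value per unit:
- plums (139/7 per unit): all 7 → value 139, running total 139.00
- grapes (190/15 per unit): all 15 → value 190, running total 329.00
- quinces (162/30 per unit): all 30 → value 162, running total 491.00
- cherries (27/30 per unit): 12 of 30 → value 12×27/30 = 10.8000, running total 501.80
Total 501.80.

501.80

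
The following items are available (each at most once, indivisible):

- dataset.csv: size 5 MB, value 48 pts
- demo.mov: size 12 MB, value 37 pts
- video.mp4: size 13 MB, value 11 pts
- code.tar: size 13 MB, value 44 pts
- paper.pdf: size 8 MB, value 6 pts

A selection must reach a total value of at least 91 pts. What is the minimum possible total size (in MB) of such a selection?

18

Subsets with value ≥ 91, sorted by total size:
- dataset.csv+code.tar: size 18, value 92
- dataset.csv+demo.mov+paper.pdf: size 25, value 91
- dataset.csv+code.tar+paper.pdf: size 26, value 98
Minimum size: 18 MB.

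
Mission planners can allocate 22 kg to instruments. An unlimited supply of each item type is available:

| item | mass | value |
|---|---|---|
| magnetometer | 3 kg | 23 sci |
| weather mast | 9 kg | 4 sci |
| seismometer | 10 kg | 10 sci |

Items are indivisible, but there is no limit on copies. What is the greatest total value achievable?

Best value-per-unit is magnetometer at 23/3, and filling with it alone uses mass 7×3=21. No mix of the others beats 7×23 = 161.

161 sci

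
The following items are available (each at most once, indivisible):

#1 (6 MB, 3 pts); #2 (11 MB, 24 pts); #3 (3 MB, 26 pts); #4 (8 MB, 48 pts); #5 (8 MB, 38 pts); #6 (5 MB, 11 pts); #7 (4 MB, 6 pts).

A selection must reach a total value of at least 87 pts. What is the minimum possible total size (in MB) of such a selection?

Subsets with value ≥ 87, sorted by total size:
- #3+#4+#5: size 19, value 112
- #4+#5+#7: size 20, value 92
- #3+#4+#6+#7: size 20, value 91
- #4+#5+#6: size 21, value 97
Minimum size: 19 MB.

19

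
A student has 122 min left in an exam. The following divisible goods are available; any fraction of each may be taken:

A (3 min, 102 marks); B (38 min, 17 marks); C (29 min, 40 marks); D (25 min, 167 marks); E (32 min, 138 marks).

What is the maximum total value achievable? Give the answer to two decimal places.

461.76

Take in order of value per unit:
- A (102/3 per unit): all 3 → value 102, running total 102.00
- D (167/25 per unit): all 25 → value 167, running total 269.00
- E (138/32 per unit): all 32 → value 138, running total 407.00
- C (40/29 per unit): all 29 → value 40, running total 447.00
- B (17/38 per unit): 33 of 38 → value 33×17/38 = 14.7632, running total 461.76
Total 461.76.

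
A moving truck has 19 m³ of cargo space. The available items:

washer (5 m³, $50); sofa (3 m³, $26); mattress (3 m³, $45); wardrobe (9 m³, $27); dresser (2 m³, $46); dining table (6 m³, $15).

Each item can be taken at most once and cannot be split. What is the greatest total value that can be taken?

$182

Check high-value combinations within 19 m³:
- washer+sofa+mattress+dresser+dining table: volume 5+3+3+2+6=19, value 50+26+45+46+15=182
- washer+mattress+wardrobe+dresser: volume 5+3+9+2=19, value 50+45+27+46=168
- washer+sofa+mattress+dresser: volume 5+3+3+2=13, value 50+26+45+46=167
- washer+mattress+dresser+dining table: volume 5+3+2+6=16, value 50+45+46+15=156
Best: $182.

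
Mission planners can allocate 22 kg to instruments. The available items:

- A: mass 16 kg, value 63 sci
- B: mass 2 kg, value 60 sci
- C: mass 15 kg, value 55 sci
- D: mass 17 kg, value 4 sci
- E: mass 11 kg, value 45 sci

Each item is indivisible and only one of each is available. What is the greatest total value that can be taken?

123 sci

Check high-value combinations within 22 kg:
- A+B: mass 16+2=18, value 63+60=123
- B+C: mass 2+15=17, value 60+55=115
- B+E: mass 2+11=13, value 60+45=105
Best: 123 sci.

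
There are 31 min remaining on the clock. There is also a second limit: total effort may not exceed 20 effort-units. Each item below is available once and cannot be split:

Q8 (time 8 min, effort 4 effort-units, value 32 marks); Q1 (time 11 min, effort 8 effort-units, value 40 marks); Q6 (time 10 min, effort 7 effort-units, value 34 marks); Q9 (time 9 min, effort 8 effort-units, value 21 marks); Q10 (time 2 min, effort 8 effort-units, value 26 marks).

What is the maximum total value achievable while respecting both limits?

106 marks

Feasible sets respecting both limits:
- Q8+Q1+Q6: time 29, effort 19, value 106
- Q8+Q1+Q10: time 21, effort 20, value 98
- Q8+Q1+Q9: time 28, effort 20, value 93
Best: 106 marks.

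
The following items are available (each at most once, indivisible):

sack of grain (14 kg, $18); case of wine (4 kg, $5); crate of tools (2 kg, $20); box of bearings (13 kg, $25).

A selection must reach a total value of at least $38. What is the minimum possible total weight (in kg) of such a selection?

15

Subsets with value ≥ 38, sorted by total weight:
- crate of tools+box of bearings: weight 15, value 45
- sack of grain+crate of tools: weight 16, value 38
- case of wine+crate of tools+box of bearings: weight 19, value 50
- sack of grain+case of wine+crate of tools: weight 20, value 43
Minimum weight: 15 kg.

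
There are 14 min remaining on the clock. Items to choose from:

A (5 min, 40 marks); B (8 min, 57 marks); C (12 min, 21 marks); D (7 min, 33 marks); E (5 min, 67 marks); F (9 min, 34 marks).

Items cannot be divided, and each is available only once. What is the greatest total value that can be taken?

Check high-value combinations within 14 min:
- B+E: time 8+5=13, value 57+67=124
- A+E: time 5+5=10, value 40+67=107
- E+F: time 5+9=14, value 67+34=101
- D+E: time 7+5=12, value 33+67=100
Best: 124 marks.

124 marks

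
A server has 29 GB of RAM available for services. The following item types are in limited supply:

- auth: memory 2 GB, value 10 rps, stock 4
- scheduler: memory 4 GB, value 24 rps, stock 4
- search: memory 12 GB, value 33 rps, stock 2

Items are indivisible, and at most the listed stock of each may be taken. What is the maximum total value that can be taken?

Top feasible selections:
- 4×auth + 4×scheduler: memory 24, value 136
- 4×scheduler + 1×search: memory 28, value 129
- 3×auth + 4×scheduler: memory 22, value 126
- 2×auth + 3×scheduler + 1×search: memory 28, value 125
Best: 136 rps.

136 rps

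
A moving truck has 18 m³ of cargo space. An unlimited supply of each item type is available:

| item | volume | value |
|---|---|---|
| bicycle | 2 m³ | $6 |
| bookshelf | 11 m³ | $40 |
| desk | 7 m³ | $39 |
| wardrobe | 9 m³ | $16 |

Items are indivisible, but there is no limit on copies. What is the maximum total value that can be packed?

$90

Best value-per-unit is desk at 39/7; filling with it alone gives 2×39 = 78.
Optimal mix: 2×bicycle + 2×desk → volume 18, value 90.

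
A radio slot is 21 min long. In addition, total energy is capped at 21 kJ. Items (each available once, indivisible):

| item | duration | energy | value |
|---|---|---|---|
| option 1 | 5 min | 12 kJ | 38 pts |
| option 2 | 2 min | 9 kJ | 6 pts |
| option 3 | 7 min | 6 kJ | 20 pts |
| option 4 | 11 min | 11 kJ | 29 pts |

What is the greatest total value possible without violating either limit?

Feasible sets respecting both limits:
- option 1+option 3: duration 12, energy 18, value 58
- option 3+option 4: duration 18, energy 17, value 49
- option 1+option 2: duration 7, energy 21, value 44
- option 1: duration 5, energy 12, value 38
Best: 58 pts.

58 pts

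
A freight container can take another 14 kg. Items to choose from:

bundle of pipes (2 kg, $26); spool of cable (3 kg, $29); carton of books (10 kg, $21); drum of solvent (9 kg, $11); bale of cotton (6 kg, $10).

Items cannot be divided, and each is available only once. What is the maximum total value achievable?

Check high-value combinations within 14 kg:
- bundle of pipes+spool of cable+drum of solvent: weight 2+3+9=14, value 26+29+11=66
- bundle of pipes+spool of cable+bale of cotton: weight 2+3+6=11, value 26+29+10=65
- bundle of pipes+spool of cable: weight 2+3=5, value 26+29=55
Best: $66.

$66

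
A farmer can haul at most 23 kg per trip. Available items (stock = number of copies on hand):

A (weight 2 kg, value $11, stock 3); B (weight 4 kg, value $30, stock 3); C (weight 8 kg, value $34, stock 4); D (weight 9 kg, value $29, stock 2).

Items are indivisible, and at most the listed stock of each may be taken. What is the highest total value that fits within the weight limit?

$135

Best selections within weight 23 and stock limits:
- 1×A + 3×B + 1×C: weight 22, value 135
- 1×A + 3×B + 1×D: weight 23, value 130
- 3×A + 2×B + 1×C: weight 22, value 127
Best: $135.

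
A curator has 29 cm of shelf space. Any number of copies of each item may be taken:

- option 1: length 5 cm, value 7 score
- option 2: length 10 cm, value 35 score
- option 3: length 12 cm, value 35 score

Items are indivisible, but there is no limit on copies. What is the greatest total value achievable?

77 score

Best value-per-unit is option 2 at 35/10; filling with it alone gives 2×35 = 70.
Optimal mix: 1×option 1 + 2×option 2 → length 25, value 77.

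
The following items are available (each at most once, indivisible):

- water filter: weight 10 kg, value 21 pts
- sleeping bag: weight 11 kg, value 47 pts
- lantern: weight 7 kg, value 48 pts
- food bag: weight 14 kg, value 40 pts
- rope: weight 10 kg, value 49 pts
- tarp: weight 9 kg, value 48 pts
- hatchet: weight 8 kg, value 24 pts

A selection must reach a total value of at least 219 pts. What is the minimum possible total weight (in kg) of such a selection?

51

Subsets with value ≥ 219, sorted by total weight:
- sleeping bag+lantern+food bag+rope+tarp: weight 51, value 232
- water filter+sleeping bag+lantern+rope+tarp+hatchet: weight 55, value 237
- water filter+lantern+food bag+rope+tarp+hatchet: weight 58, value 230
Minimum weight: 51 kg.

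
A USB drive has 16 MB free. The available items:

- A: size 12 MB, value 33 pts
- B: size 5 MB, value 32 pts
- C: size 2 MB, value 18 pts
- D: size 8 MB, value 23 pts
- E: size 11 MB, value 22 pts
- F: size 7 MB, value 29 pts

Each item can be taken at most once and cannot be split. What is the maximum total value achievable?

79 pts

Check high-value combinations within 16 MB:
- B+C+F: size 5+2+7=14, value 32+18+29=79
- B+C+D: size 5+2+8=15, value 32+18+23=73
- B+F: size 5+7=12, value 32+29=61
- B+D: size 5+8=13, value 32+23=55
Best: 79 pts.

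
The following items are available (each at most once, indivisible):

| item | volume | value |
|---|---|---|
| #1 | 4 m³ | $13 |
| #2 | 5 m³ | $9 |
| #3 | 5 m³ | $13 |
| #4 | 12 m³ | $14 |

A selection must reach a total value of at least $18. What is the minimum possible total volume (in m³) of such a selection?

9

Subsets with value ≥ 18, sorted by total volume:
- #1+#3: volume 9, value 26
- #1+#2: volume 9, value 22
Minimum volume: 9 m³.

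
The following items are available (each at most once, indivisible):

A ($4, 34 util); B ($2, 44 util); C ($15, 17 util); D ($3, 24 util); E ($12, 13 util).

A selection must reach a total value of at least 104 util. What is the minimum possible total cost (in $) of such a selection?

Subsets with value ≥ 104, sorted by total cost:
- A+B+D+E: cost 21, value 115
- A+B+C+D: cost 24, value 119
- A+B+C+E: cost 33, value 108
- A+B+C+D+E: cost 36, value 132
Minimum cost: 21 $.

21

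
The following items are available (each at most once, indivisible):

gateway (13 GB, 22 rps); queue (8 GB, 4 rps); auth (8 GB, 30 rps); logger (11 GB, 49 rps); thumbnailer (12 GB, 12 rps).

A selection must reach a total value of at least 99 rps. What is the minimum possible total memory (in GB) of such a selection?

Subsets with value ≥ 99, sorted by total memory:
- gateway+auth+logger: memory 32, value 101
- gateway+queue+auth+logger: memory 40, value 105
- gateway+auth+logger+thumbnailer: memory 44, value 113
Minimum memory: 32 GB.

32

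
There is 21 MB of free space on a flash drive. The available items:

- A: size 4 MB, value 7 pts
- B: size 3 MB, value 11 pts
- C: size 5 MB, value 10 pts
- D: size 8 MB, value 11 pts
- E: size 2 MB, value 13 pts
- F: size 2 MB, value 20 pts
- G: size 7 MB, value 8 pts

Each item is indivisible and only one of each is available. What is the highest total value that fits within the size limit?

65 pts

Check high-value combinations within 21 MB:
- B+C+D+E+F: size 3+5+8+2+2=20, value 11+10+11+13+20=65
- A+B+D+E+F: size 4+3+8+2+2=19, value 7+11+11+13+20=62
- B+C+E+F+G: size 3+5+2+2+7=19, value 11+10+13+20+8=62
- A+B+C+E+F: size 4+3+5+2+2=16, value 7+11+10+13+20=61
Best: 65 pts.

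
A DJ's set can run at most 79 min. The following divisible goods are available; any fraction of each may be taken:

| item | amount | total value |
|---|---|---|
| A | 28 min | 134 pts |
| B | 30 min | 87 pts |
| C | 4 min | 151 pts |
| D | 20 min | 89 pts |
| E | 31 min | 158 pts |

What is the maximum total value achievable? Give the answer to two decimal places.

Take in order of value per unit:
- C (151/4 per unit): all 4 → value 151, running total 151.00
- E (158/31 per unit): all 31 → value 158, running total 309.00
- A (134/28 per unit): all 28 → value 134, running total 443.00
- D (89/20 per unit): 16 of 20 → value 16×89/20 = 71.2000, running total 514.20
Total 514.20.

514.20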